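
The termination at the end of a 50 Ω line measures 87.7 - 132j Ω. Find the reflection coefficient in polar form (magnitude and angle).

Γ ≈ 0.72 ∠ -30.3°

Γ = (Z_L − Z_0)/(Z_L + Z_0) = (37.7 − j132)/(137.7 − j132)
|Γ| = 137/191 = 0.72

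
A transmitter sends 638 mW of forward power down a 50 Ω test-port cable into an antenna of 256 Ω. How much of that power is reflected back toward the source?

Γ = (256 − 50)/(256 + 50) = 0.673
|Γ|² = 0.453
P_refl = |Γ|²·P_inc = 289 mW, P_del = (1 − |Γ|²)·P_inc = 349 mW

P_reflected ≈ 289 mW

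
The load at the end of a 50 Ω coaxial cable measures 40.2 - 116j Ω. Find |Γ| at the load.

|Γ| ≈ 0.792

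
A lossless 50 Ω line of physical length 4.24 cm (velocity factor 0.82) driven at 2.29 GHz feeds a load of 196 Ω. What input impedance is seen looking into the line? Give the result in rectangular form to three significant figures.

λ = v/f = 0.82·c / 2.29 GHz = 0.107 m
βl = 2π·l/λ = 2π × 0.395 = 142°
tan(βl) = tan(142°) = -0.779
Z_in = Z_0·(Z_L + jZ_0·tanβl)/(Z_0 + jZ_L·tanβl)
     = 50·(196 − j38.9)/(50 − j153)

Z_in ≈ 30.5 + j54.2 Ω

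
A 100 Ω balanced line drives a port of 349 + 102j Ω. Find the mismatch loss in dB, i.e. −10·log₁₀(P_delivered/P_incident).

mismatch loss ≈ 1.81 dB

Γ = (249 + j102)/(449 + j102), |Γ| = 0.584
|Γ|² = 0.342, so P_del/P_inc = 1 − |Γ|² = 0.658
ML = −10·log₁₀(1 − |Γ|²)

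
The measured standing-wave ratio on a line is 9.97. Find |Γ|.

|Γ| ≈ 0.818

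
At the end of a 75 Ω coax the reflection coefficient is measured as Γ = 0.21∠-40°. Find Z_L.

Z_L ≈ 99.2 − j28 Ω

Z_L = Z_0·(1 + Γ)/(1 − Γ) = 75·(1.16 − j0.135)/(0.839 + j0.135)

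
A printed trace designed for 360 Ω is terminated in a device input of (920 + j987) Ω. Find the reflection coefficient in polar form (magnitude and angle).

Γ ≈ 0.702 ∠ 22.8°

Γ = (Z_L − Z_0)/(Z_L + Z_0) = (560 + j987)/(1280 + j987)
|Γ| = 1130/1620 = 0.702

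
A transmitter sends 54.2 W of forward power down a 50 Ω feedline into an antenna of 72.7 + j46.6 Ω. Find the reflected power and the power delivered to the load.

P_reflected ≈ 8.45 W; P_delivered ≈ 45.7 W

|Γ| = |(22.7 + j46.6)/(122.7 + j46.6)| = 0.395
|Γ|² = 0.156
P_refl = |Γ|²·P_inc = 8.45 W, P_del = (1 − |Γ|²)·P_inc = 45.7 W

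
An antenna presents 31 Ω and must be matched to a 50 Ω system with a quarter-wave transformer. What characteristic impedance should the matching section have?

Z_qwt = √(Z_0·R_L) = √(50 × 31) = √1550

Z_qwt ≈ 39.4 Ω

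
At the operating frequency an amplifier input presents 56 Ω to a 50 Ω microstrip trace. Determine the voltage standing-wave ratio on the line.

VSWR ≈ 1.12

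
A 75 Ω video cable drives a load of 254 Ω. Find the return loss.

RL ≈ 5.29 dB

Γ = (254 − 75)/(254 + 75) = 0.544
RL = −20·log₁₀|Γ| = −20·log₁₀(0.544)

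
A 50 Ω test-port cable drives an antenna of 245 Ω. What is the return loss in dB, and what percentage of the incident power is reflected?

Γ = (245 − 50)/(245 + 50) = 0.661
RL = −20·log₁₀(0.661) = 3.6 dB
P_refl/P_inc = |Γ|² = 0.437

RL ≈ 3.6 dB; 43.7% of incident power reflected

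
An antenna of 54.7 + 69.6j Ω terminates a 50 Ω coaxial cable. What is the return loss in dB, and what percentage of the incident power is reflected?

Γ = (4.7 + j69.6)/(104.7 + j69.6), |Γ| = 0.555
RL = −20·log₁₀(0.555) = 5.12 dB
P_refl/P_inc = |Γ|² = 0.308

RL ≈ 5.12 dB; 30.8% of incident power reflected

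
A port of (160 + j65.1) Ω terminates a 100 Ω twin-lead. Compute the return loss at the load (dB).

RL ≈ 9.62 dB

Γ = (60 + j65.1)/(260 + j65.1), |Γ| = 0.33
RL = −20·log₁₀|Γ| = −20·log₁₀(0.33)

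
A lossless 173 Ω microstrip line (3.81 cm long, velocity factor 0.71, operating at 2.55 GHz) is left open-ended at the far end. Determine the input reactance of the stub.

λ = v/f = 0.71·c / 2.55 GHz = 0.0835 m
βl = 2π·l/λ = 2π × 0.456 = 164°
tan(βl) = -0.283
For an open-ended stub, Z_in = −jZ_0·cot(βl) = −jZ_0/tan(βl)

X_in ≈ 612 Ω (inductive)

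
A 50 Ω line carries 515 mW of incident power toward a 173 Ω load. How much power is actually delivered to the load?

Γ = (173 − 50)/(173 + 50) = 0.552
|Γ|² = 0.304
P_refl = |Γ|²·P_inc = 157 mW, P_del = (1 − |Γ|²)·P_inc = 358 mW

P_delivered ≈ 358 mW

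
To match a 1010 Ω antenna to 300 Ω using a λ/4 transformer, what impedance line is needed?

Z_qwt = √(Z_0·R_L) = √(300 × 1010) = √303000

Z_qwt ≈ 550 Ω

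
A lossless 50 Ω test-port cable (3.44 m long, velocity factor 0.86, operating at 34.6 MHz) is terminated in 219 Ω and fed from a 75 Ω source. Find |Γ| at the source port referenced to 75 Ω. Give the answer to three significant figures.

|Γ| ≈ 0.517

λ = v/f = 0.86·c / 34.6 MHz = 7.46 m
βl = 2π·l/λ = 2π × 0.461 = 166°
tan(βl) = -0.248
Z_in = Z_0·(Z_L + jZ_0·tanβl)/(Z_0 + jZ_L·tanβl) = 107 + j103 Ω
Γ_s = (Z_in − Z_s)/(Z_in + Z_s) = (31.7 + j103)/(182 + j103), |Γ_s| = 0.517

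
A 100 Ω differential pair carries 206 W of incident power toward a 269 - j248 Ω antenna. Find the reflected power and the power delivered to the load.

P_reflected ≈ 93.9 W; P_delivered ≈ 112 W

|Γ| = |(169 − j248)/(369 − j248)| = 0.675
|Γ|² = 0.456
P_refl = |Γ|²·P_inc = 93.9 W, P_del = (1 − |Γ|²)·P_inc = 112 W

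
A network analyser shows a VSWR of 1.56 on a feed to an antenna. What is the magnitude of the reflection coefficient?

|Γ| = (S − 1)/(S + 1) = (1.56 − 1)/(1.56 + 1) = 0.56/2.56

|Γ| ≈ 0.219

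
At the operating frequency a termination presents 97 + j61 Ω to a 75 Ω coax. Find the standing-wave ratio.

VSWR ≈ 2.1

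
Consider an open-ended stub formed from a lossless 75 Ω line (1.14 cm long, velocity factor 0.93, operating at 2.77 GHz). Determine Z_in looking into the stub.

λ = v/f = 0.93·c / 2.77 GHz = 0.101 m
βl = 2π·l/λ = 2π × 0.113 = 40.7°
tan(βl) = 0.862
For an open-ended stub, Z_in = −jZ_0·cot(βl) = −jZ_0/tan(βl)

Z_in ≈ −j87.1 Ω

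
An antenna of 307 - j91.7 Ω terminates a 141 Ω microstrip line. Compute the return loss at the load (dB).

Γ = (166 − j91.7)/(448 − j91.7), |Γ| = 0.415
RL = −20·log₁₀|Γ| = −20·log₁₀(0.415)

RL ≈ 7.65 dB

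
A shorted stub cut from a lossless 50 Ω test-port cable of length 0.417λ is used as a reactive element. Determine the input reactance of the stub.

X_in ≈ -28.7 Ω (capacitive)

βl = 2π × 0.417 = 150°
tan(βl) = -0.575
For a shorted stub, Z_in = jZ_0·tan(βl)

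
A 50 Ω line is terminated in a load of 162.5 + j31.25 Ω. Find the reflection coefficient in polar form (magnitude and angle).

Γ = (Z_L − Z_0)/(Z_L + Z_0) = (112.5 + j31.25)/(212.5 + j31.25)
|Γ| = 117/215 = 0.544

Γ ≈ 0.544 ∠ 7.16°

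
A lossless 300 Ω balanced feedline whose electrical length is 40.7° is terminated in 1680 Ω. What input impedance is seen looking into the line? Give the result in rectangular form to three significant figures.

Z_in ≈ 121 − j324 Ω

tan(βl) = tan(40.7°) = 0.86
Z_in = Z_0·(Z_L + jZ_0·tanβl)/(Z_0 + jZ_L·tanβl)
     = 300·(1680 + j258)/(300 + j1450)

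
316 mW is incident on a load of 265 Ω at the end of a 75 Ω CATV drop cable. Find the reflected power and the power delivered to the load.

Γ = (265 − 75)/(265 + 75) = 0.559
|Γ|² = 0.312
P_refl = |Γ|²·P_inc = 98.7 mW, P_del = (1 − |Γ|²)·P_inc = 217 mW

P_reflected ≈ 98.7 mW; P_delivered ≈ 217 mW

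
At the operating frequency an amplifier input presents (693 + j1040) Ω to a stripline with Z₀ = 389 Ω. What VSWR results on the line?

Γ = (Z_L − Z_0)/(Z_L + Z_0) = (304 + j1040)/(1082 + j1040)
|Γ| = 1080/1500 = 0.722
VSWR = (1 + |Γ|)/(1 − |Γ|) = 1.72/0.278

VSWR ≈ 6.19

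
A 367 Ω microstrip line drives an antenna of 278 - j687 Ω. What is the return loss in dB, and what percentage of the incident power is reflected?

RL ≈ 2.67 dB; 54% of incident power reflected

Γ = (-89 − j687)/(645 − j687), |Γ| = 0.735
RL = −20·log₁₀(0.735) = 2.67 dB
P_refl/P_inc = |Γ|² = 0.54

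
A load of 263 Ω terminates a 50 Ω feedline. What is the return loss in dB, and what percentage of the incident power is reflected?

Γ = (263 − 50)/(263 + 50) = 0.681
RL = −20·log₁₀(0.681) = 3.34 dB
P_refl/P_inc = |Γ|² = 0.463

RL ≈ 3.34 dB; 46.3% of incident power reflected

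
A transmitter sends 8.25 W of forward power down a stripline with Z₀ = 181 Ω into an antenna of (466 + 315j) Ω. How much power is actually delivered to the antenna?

|Γ| = |(285 + j315)/(647 + j315)| = 0.59
|Γ|² = 0.348
P_refl = |Γ|²·P_inc = 2.87 W, P_del = (1 − |Γ|²)·P_inc = 5.38 W

P_delivered ≈ 5.38 W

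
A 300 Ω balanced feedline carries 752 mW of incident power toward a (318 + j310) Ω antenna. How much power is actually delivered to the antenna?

P_delivered ≈ 600 mW

|Γ| = |(18 + j310)/(618 + j310)| = 0.449
|Γ|² = 0.202
P_refl = |Γ|²·P_inc = 152 mW, P_del = (1 − |Γ|²)·P_inc = 600 mW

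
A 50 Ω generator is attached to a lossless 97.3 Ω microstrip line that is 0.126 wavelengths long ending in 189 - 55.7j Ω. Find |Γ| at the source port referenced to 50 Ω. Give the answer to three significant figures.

|Γ| ≈ 0.407

βl = 2π × 0.126 = 45.4°
tan(βl) = 1.01
Z_in = Z_0·(Z_L + jZ_0·tanβl)/(Z_0 + jZ_L·tanβl) = 60.1 − j47.8 Ω
Γ_s = (Z_in − Z_s)/(Z_in + Z_s) = (10.1 − j47.8)/(110 − j47.8), |Γ_s| = 0.407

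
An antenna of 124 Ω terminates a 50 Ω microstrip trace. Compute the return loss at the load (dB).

RL ≈ 7.43 dB

Γ = (124 − 50)/(124 + 50) = 0.425
RL = −20·log₁₀|Γ| = −20·log₁₀(0.425)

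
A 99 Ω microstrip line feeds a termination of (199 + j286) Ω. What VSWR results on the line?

VSWR ≈ 6.51

Γ = (Z_L − Z_0)/(Z_L + Z_0) = (100 + j286)/(298 + j286)
|Γ| = 303/413 = 0.734
VSWR = (1 + |Γ|)/(1 − |Γ|) = 1.73/0.266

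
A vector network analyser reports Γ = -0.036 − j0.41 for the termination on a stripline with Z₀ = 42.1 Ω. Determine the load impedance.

Z_L ≈ 28.2 − j27.8 Ω

Z_L = Z_0·(1 + Γ)/(1 − Γ) = 42.1·(0.964 − j0.41)/(1.04 + j0.41)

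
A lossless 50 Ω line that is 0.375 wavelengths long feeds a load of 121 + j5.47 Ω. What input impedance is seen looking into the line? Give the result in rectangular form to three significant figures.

βl = 2π × 0.375 = 135°
tan(βl) = tan(135°) = -1
Z_in = Z_0·(Z_L + jZ_0·tanβl)/(Z_0 + jZ_L·tanβl)
     = 50·(121 − j44.5)/(55.5 − j121)

Z_in ≈ 34.1 + j34.3 Ω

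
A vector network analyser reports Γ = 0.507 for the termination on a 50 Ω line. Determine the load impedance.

Z_L ≈ 153 Ω

Z_L = Z_0·(1 + Γ)/(1 − Γ) = 50·(1.51)/(0.493)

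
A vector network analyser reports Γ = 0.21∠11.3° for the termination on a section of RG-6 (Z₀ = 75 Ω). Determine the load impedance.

Z_L = Z_0·(1 + Γ)/(1 − Γ) = 75·(1.21 + j0.0411)/(0.794 − j0.0411)

Z_L ≈ 113 + j9.76 Ω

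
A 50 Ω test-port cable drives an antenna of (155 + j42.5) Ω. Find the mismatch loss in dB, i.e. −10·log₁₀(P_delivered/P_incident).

Γ = (105 + j42.5)/(205 + j42.5), |Γ| = 0.541
|Γ|² = 0.293, so P_del/P_inc = 1 − |Γ|² = 0.707
ML = −10·log₁₀(1 − |Γ|²)

mismatch loss ≈ 1.5 dB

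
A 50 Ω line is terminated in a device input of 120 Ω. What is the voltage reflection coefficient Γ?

Γ = 0.412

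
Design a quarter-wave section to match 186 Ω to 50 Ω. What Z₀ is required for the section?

Z_qwt ≈ 96.4 Ω

Z_qwt = √(Z_0·R_L) = √(50 × 186) = √9300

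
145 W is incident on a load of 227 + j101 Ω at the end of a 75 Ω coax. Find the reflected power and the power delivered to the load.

|Γ| = |(152 + j101)/(302 + j101)| = 0.573
|Γ|² = 0.328
P_refl = |Γ|²·P_inc = 47.6 W, P_del = (1 − |Γ|²)·P_inc = 97.4 W

P_reflected ≈ 47.6 W; P_delivered ≈ 97.4 W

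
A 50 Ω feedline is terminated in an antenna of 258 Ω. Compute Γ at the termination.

Γ = (Z_L − Z_0)/(Z_L + Z_0) = (258 − 50)/(258 + 50) = 208/308

Γ = 0.675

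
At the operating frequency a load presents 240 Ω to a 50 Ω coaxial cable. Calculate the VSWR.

VSWR ≈ 4.8

Γ = (240 − 50)/(240 + 50) = 0.655
VSWR = (1 + 0.655)/(1 − 0.655)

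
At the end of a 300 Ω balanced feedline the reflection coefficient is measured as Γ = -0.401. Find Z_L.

Z_L = Z_0·(1 + Γ)/(1 − Γ) = 300·(0.599)/(1.4)

Z_L ≈ 128 Ω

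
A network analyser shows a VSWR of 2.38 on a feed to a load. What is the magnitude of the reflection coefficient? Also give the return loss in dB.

|Γ| = (S − 1)/(S + 1) = (2.38 − 1)/(2.38 + 1) = 1.38/3.38
RL = −20·log₁₀|Γ| = −20·log₁₀(0.408)

|Γ| ≈ 0.408; return loss ≈ 7.78 dB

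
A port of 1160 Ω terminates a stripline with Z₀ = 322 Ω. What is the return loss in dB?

RL ≈ 4.95 dB

Γ = (1160 − 322)/(1160 + 322) = 0.565
RL = −20·log₁₀|Γ| = −20·log₁₀(0.565)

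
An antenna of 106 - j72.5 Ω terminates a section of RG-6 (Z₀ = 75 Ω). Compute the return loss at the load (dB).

RL ≈ 7.86 dB

Γ = (31 − j72.5)/(181 − j72.5), |Γ| = 0.404
RL = −20·log₁₀|Γ| = −20·log₁₀(0.404)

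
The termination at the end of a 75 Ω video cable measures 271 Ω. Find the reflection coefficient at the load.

Γ = (Z_L − Z_0)/(Z_L + Z_0) = (271 − 75)/(271 + 75) = 196/346

Γ = 0.566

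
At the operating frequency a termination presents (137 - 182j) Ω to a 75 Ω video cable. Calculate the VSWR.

Γ = (Z_L − Z_0)/(Z_L + Z_0) = (62 − j182)/(212 − j182)
|Γ| = 192/279 = 0.688
VSWR = (1 + |Γ|)/(1 − |Γ|) = 1.69/0.312

VSWR ≈ 5.41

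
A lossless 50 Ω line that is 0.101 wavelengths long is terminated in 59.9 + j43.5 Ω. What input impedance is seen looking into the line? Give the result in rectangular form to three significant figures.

βl = 2π × 0.101 = 36.4°
tan(βl) = tan(36.4°) = 0.736
Z_in = Z_0·(Z_L + jZ_0·tanβl)/(Z_0 + jZ_L·tanβl)
     = 50·(59.9 + j80.3)/(18 + j44.1)

Z_in ≈ 102 − j26.4 Ω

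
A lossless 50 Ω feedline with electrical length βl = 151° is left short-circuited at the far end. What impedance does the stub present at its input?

Z_in ≈ −j27.7 Ω

tan(βl) = -0.554
For a short-circuited stub, Z_in = jZ_0·tan(βl)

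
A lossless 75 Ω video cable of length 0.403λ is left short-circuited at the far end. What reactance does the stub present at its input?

X_in ≈ -52.4 Ω (capacitive)

βl = 2π × 0.403 = 145°
tan(βl) = -0.698
For a short-circuited stub, Z_in = jZ_0·tan(βl)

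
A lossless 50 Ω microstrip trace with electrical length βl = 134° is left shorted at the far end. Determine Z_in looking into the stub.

Z_in ≈ −j51.8 Ω

tan(βl) = -1.04
For a shorted stub, Z_in = jZ_0·tan(βl)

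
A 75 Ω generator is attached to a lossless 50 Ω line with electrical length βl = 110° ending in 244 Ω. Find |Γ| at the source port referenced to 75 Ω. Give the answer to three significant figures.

tan(βl) = -2.75
Z_in = Z_0·(Z_L + jZ_0·tanβl)/(Z_0 + jZ_L·tanβl) = 11.5 + j17.3 Ω
Γ_s = (Z_in − Z_s)/(Z_in + Z_s) = (-63.5 + j17.3)/(86.5 + j17.3), |Γ_s| = 0.745

|Γ| ≈ 0.745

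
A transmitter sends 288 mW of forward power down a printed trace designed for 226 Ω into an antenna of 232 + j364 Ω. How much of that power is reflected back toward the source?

|Γ| = |(6 + j364)/(458 + j364)| = 0.622
|Γ|² = 0.387
P_refl = |Γ|²·P_inc = 112 mW, P_del = (1 − |Γ|²)·P_inc = 176 mW

P_reflected ≈ 112 mW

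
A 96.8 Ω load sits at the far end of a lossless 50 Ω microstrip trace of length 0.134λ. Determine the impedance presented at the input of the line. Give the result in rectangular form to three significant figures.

Z_in ≈ 38.3 − j27 Ω

βl = 2π × 0.134 = 48.2°
tan(βl) = tan(48.2°) = 1.12
Z_in = Z_0·(Z_L + jZ_0·tanβl)/(Z_0 + jZ_L·tanβl)
     = 50·(96.8 + j56)/(50 + j108)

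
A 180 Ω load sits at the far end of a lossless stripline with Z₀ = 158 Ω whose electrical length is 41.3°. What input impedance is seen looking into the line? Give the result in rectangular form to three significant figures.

tan(βl) = tan(41.3°) = 0.879
Z_in = Z_0·(Z_L + jZ_0·tanβl)/(Z_0 + jZ_L·tanβl)
     = 158·(180 + j139)/(158 + j158)

Z_in ≈ 159 − j20.7 Ω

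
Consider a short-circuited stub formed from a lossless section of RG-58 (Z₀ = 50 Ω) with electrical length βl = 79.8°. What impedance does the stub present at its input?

Z_in ≈ +j278 Ω

tan(βl) = 5.56
For a short-circuited stub, Z_in = jZ_0·tan(βl)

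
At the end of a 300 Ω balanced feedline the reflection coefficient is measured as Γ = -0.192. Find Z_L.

Z_L = Z_0·(1 + Γ)/(1 − Γ) = 300·(0.808)/(1.19)

Z_L ≈ 203 Ω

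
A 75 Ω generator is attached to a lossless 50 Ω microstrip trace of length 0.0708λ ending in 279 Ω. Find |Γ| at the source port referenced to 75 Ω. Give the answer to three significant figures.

|Γ| ≈ 0.643

βl = 2π × 0.0708 = 25.5°
tan(βl) = 0.477
Z_in = Z_0·(Z_L + jZ_0·tanβl)/(Z_0 + jZ_L·tanβl) = 42.4 − j88.9 Ω
Γ_s = (Z_in − Z_s)/(Z_in + Z_s) = (-32.6 − j88.9)/(117 − j88.9), |Γ_s| = 0.643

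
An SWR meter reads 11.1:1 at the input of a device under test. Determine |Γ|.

|Γ| = (S − 1)/(S + 1) = (11.1 − 1)/(11.1 + 1) = 10.1/12.1

|Γ| ≈ 0.835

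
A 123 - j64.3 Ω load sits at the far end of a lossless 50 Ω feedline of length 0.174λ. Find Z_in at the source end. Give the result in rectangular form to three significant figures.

βl = 2π × 0.174 = 62.6°
tan(βl) = tan(62.6°) = 1.93
Z_in = Z_0·(Z_L + jZ_0·tanβl)/(Z_0 + jZ_L·tanβl)
     = 50·(123 + j32.3)/(174 + j238)

Z_in ≈ 16.8 − j13.6 Ω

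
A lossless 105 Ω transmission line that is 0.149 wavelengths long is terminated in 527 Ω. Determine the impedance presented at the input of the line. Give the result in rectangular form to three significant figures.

Z_in ≈ 31.6 − j72.7 Ω

βl = 2π × 0.149 = 53.6°
tan(βl) = tan(53.6°) = 1.36
Z_in = Z_0·(Z_L + jZ_0·tanβl)/(Z_0 + jZ_L·tanβl)
     = 105·(527 + j143)/(105 + j716)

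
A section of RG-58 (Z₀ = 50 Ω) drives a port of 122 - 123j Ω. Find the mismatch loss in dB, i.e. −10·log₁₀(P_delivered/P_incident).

mismatch loss ≈ 2.63 dB

Γ = (72 − j123)/(172 − j123), |Γ| = 0.674
|Γ|² = 0.454, so P_del/P_inc = 1 − |Γ|² = 0.546
ML = −10·log₁₀(1 − |Γ|²)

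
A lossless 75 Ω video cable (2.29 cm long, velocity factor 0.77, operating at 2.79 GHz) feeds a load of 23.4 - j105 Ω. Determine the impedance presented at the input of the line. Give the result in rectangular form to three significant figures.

λ = v/f = 0.77·c / 2.79 GHz = 0.0828 m
βl = 2π·l/λ = 2π × 0.277 = 99.6°
tan(βl) = tan(99.6°) = -5.93
Z_in = Z_0·(Z_L + jZ_0·tanβl)/(Z_0 + jZ_L·tanβl)
     = 75·(23.4 − j550)/(-548 − j139)

Z_in ≈ 14.9 + j71.5 Ω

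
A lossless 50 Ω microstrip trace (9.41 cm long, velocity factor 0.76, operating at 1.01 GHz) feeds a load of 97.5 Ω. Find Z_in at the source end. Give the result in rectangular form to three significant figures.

Z_in ≈ 57.4 + j35.7 Ω

λ = v/f = 0.76·c / 1.01 GHz = 0.226 m
βl = 2π·l/λ = 2π × 0.417 = 150°
tan(βl) = tan(150°) = -0.576
Z_in = Z_0·(Z_L + jZ_0·tanβl)/(Z_0 + jZ_L·tanβl)
     = 50·(97.5 − j28.8)/(50 − j56.1)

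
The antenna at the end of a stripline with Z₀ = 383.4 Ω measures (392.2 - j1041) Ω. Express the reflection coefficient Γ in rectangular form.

Γ ≈ 0.647 − j0.474

Γ = (Z_L − Z_0)/(Z_L + Z_0) = (8.8 − j1041)/(775.6 − j1041)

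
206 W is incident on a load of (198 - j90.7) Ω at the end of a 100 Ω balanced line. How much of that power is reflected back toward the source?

|Γ| = |(98 − j90.7)/(298 − j90.7)| = 0.429
|Γ|² = 0.184
P_refl = |Γ|²·P_inc = 37.9 W, P_del = (1 − |Γ|²)·P_inc = 168 W

P_reflected ≈ 37.9 W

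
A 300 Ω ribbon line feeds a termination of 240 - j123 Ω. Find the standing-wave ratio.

Γ = (Z_L − Z_0)/(Z_L + Z_0) = (-60 − j123)/(540 − j123)
|Γ| = 137/554 = 0.247
VSWR = (1 + |Γ|)/(1 − |Γ|) = 1.25/0.753

VSWR ≈ 1.66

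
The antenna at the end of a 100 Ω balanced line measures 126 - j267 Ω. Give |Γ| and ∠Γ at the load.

Γ ≈ 0.767 ∠ -34.7°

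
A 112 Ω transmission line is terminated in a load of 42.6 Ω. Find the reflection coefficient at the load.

Γ = -0.449

Γ = (Z_L − Z_0)/(Z_L + Z_0) = (42.6 − 112)/(42.6 + 112) = -69.4/154.6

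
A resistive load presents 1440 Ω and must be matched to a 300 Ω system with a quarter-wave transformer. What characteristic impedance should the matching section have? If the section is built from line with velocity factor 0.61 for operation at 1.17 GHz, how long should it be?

Z_qwt ≈ 657 Ω; length ≈ 3.91 cm

Z_qwt = √(Z_0·R_L) = √(300 × 1440) = √432000
λ = 0.61·c/f = 0.156 m, so l = λ/4 = 0.0391 m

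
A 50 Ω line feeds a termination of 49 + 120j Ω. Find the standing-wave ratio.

Γ = (Z_L − Z_0)/(Z_L + Z_0) = (-1 + j120)/(99 + j120)
|Γ| = 120/156 = 0.771
VSWR = (1 + |Γ|)/(1 − |Γ|) = 1.77/0.229

VSWR ≈ 7.75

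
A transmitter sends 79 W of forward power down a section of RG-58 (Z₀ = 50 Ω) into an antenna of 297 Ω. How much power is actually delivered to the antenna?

Γ = (297 − 50)/(297 + 50) = 0.712
|Γ|² = 0.507
P_refl = |Γ|²·P_inc = 40 W, P_del = (1 − |Γ|²)·P_inc = 39 W

P_delivered ≈ 39 W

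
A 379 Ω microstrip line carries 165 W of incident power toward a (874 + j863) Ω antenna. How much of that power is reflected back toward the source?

|Γ| = |(495 + j863)/(1253 + j863)| = 0.654
|Γ|² = 0.428
P_refl = |Γ|²·P_inc = 70.6 W, P_del = (1 − |Γ|²)·P_inc = 94.4 W

P_reflected ≈ 70.6 W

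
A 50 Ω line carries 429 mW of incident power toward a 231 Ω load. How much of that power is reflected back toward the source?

Γ = (231 − 50)/(231 + 50) = 0.644
|Γ|² = 0.415
P_refl = |Γ|²·P_inc = 178 mW, P_del = (1 − |Γ|²)·P_inc = 251 mW

P_reflected ≈ 178 mW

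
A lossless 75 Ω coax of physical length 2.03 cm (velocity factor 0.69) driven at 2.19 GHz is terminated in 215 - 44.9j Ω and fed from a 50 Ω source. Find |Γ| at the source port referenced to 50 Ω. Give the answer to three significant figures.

|Γ| ≈ 0.347

λ = v/f = 0.69·c / 2.19 GHz = 0.0945 m
βl = 2π·l/λ = 2π × 0.215 = 77.3°
tan(βl) = 4.44
Z_in = Z_0·(Z_L + jZ_0·tanβl)/(Z_0 + jZ_L·tanβl) = 25.4 − j9.58 Ω
Γ_s = (Z_in − Z_s)/(Z_in + Z_s) = (-24.6 − j9.58)/(75.4 − j9.58), |Γ_s| = 0.347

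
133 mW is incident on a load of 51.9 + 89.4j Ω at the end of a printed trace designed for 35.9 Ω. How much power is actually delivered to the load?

P_delivered ≈ 63.1 mW

|Γ| = |(16 + j89.4)/(87.8 + j89.4)| = 0.725
|Γ|² = 0.525
P_refl = |Γ|²·P_inc = 69.9 mW, P_del = (1 − |Γ|²)·P_inc = 63.1 mW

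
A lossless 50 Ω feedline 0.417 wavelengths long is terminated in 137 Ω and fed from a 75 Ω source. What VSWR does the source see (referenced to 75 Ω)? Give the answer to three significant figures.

VSWR ≈ 2.46

βl = 2π × 0.417 = 150°
tan(βl) = -0.575
Z_in = Z_0·(Z_L + jZ_0·tanβl)/(Z_0 + jZ_L·tanβl) = 52.4 + j53.7 Ω
Γ_s = (Z_in − Z_s)/(Z_in + Z_s) = (-22.6 + j53.7)/(127 + j53.7), |Γ_s| = 0.422
VSWR = (1 + |Γ_s|)/(1 − |Γ_s|)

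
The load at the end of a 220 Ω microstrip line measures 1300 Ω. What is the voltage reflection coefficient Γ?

Γ = 0.711

Γ = (Z_L − Z_0)/(Z_L + Z_0) = (1300 − 220)/(1300 + 220) = 1080/1520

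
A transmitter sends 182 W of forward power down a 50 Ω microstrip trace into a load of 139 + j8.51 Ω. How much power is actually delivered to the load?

|Γ| = |(89 + j8.51)/(189 + j8.51)| = 0.473
|Γ|² = 0.223
P_refl = |Γ|²·P_inc = 40.6 W, P_del = (1 − |Γ|²)·P_inc = 141 W

P_delivered ≈ 141 W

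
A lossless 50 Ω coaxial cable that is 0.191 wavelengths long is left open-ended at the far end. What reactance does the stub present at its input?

βl = 2π × 0.191 = 68.8°
tan(βl) = 2.57
For an open-ended stub, Z_in = −jZ_0·cot(βl) = −jZ_0/tan(βl)

X_in ≈ -19.4 Ω (capacitive)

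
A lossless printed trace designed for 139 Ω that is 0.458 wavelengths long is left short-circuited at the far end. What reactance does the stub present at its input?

βl = 2π × 0.458 = 165°
tan(βl) = -0.27
For a short-circuited stub, Z_in = jZ_0·tan(βl)

X_in ≈ -37.6 Ω (capacitive)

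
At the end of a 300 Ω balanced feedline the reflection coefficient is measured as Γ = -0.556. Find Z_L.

Z_L ≈ 85.6 Ω

Z_L = Z_0·(1 + Γ)/(1 − Γ) = 300·(0.444)/(1.56)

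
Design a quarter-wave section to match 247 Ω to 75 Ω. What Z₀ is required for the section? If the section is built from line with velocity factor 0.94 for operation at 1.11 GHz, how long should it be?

Z_qwt = √(Z_0·R_L) = √(75 × 247) = √18520
λ = 0.94·c/f = 0.254 m, so l = λ/4 = 0.0635 m

Z_qwt ≈ 136 Ω; length ≈ 6.35 cm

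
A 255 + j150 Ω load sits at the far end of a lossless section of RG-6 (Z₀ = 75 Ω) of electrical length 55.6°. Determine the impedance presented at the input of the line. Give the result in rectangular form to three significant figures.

Z_in ≈ 28.2 − j62.3 Ω

tan(βl) = tan(55.6°) = 1.46
Z_in = Z_0·(Z_L + jZ_0·tanβl)/(Z_0 + jZ_L·tanβl)
     = 75·(255 + j260)/(-144 + j372)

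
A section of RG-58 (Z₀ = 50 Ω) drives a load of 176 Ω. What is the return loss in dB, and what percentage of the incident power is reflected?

Γ = (176 − 50)/(176 + 50) = 0.558
RL = −20·log₁₀(0.558) = 5.07 dB
P_refl/P_inc = |Γ|² = 0.311

RL ≈ 5.07 dB; 31.1% of incident power reflected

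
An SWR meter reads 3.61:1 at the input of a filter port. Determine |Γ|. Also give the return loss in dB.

|Γ| ≈ 0.566; return loss ≈ 4.94 dB

|Γ| = (S − 1)/(S + 1) = (3.61 − 1)/(3.61 + 1) = 2.61/4.61
RL = −20·log₁₀|Γ| = −20·log₁₀(0.566)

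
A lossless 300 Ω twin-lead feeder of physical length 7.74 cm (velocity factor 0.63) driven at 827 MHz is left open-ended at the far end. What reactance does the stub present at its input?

λ = v/f = 0.63·c / 827 MHz = 0.229 m
βl = 2π·l/λ = 2π × 0.339 = 122°
tan(βl) = -1.61
For an open-ended stub, Z_in = −jZ_0·cot(βl) = −jZ_0/tan(βl)

X_in ≈ 187 Ω (inductive)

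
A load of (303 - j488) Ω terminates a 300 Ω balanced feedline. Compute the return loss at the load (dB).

Γ = (3 − j488)/(603 − j488), |Γ| = 0.629
RL = −20·log₁₀|Γ| = −20·log₁₀(0.629)

RL ≈ 4.03 dB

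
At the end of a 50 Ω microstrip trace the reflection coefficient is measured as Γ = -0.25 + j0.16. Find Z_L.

Z_L ≈ 28.7 + j10.1 Ω

Z_L = Z_0·(1 + Γ)/(1 − Γ) = 50·(0.75 + j0.16)/(1.25 − j0.16)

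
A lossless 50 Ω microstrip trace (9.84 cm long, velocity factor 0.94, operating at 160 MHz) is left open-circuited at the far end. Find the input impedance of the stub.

λ = v/f = 0.94·c / 160 MHz = 1.76 m
βl = 2π·l/λ = 2π × 0.0558 = 20.1°
tan(βl) = 0.366
For an open-circuited stub, Z_in = −jZ_0·cot(βl) = −jZ_0/tan(βl)

Z_in ≈ −j137 Ω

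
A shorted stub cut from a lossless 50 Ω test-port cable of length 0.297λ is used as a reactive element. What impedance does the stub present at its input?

βl = 2π × 0.297 = 107°
tan(βl) = -3.29
For a shorted stub, Z_in = jZ_0·tan(βl)

Z_in ≈ −j164 Ω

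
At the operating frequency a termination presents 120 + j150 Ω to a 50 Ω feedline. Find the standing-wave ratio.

VSWR ≈ 6.41

Γ = (Z_L − Z_0)/(Z_L + Z_0) = (70 + j150)/(170 + j150)
|Γ| = 166/227 = 0.73
VSWR = (1 + |Γ|)/(1 − |Γ|) = 1.73/0.27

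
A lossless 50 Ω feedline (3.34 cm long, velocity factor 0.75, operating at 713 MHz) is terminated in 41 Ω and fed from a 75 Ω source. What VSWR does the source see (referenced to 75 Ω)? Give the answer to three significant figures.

VSWR ≈ 1.64

λ = v/f = 0.75·c / 713 MHz = 0.316 m
βl = 2π·l/λ = 2π × 0.106 = 38.1°
tan(βl) = 0.784
Z_in = Z_0·(Z_L + jZ_0·tanβl)/(Z_0 + jZ_L·tanβl) = 46.8 + j9.09 Ω
Γ_s = (Z_in − Z_s)/(Z_in + Z_s) = (-28.2 + j9.09)/(122 + j9.09), |Γ_s| = 0.242
VSWR = (1 + |Γ_s|)/(1 − |Γ_s|)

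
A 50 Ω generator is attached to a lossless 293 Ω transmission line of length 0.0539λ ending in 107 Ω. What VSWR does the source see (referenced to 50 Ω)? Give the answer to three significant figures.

VSWR ≈ 3.84

βl = 2π × 0.0539 = 19.4°
tan(βl) = 0.352
Z_in = Z_0·(Z_L + jZ_0·tanβl)/(Z_0 + jZ_L·tanβl) = 118 + j88 Ω
Γ_s = (Z_in − Z_s)/(Z_in + Z_s) = (68.3 + j88)/(168 + j88), |Γ_s| = 0.587
VSWR = (1 + |Γ_s|)/(1 − |Γ_s|)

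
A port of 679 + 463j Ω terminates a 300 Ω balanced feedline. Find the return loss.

RL ≈ 5.15 dB

Γ = (379 + j463)/(979 + j463), |Γ| = 0.553
RL = −20·log₁₀|Γ| = −20·log₁₀(0.553)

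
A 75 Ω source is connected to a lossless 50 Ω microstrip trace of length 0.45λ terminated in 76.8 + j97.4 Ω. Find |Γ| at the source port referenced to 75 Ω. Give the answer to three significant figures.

βl = 2π × 0.45 = 162°
tan(βl) = -0.325
Z_in = Z_0·(Z_L + jZ_0·tanβl)/(Z_0 + jZ_L·tanβl) = 29.1 + j58.6 Ω
Γ_s = (Z_in − Z_s)/(Z_in + Z_s) = (-45.9 + j58.6)/(104 + j58.6), |Γ_s| = 0.623

|Γ| ≈ 0.623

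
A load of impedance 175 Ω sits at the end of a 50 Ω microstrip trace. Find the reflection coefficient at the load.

Γ = (Z_L − Z_0)/(Z_L + Z_0) = (175 − 50)/(175 + 50) = 125/225

Γ = 0.556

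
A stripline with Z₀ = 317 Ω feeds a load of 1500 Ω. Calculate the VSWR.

Γ = (1500 − 317)/(1500 + 317) = 0.651
VSWR = (1 + 0.651)/(1 − 0.651)

VSWR ≈ 4.73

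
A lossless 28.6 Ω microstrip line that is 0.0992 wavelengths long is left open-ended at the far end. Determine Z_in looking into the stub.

Z_in ≈ −j39.8 Ω

βl = 2π × 0.0992 = 35.7°
tan(βl) = 0.719
For an open-ended stub, Z_in = −jZ_0·cot(βl) = −jZ_0/tan(βl)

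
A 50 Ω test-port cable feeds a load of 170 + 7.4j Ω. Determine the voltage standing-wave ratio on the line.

VSWR ≈ 3.41

Γ = (Z_L − Z_0)/(Z_L + Z_0) = (120 + j7.4)/(220 + j7.4)
|Γ| = 120/220 = 0.546
VSWR = (1 + |Γ|)/(1 − |Γ|) = 1.55/0.454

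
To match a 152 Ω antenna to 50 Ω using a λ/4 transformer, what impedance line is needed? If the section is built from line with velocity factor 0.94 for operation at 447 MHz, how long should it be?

Z_qwt ≈ 87.2 Ω; length ≈ 15.8 cm

Z_qwt = √(Z_0·R_L) = √(50 × 152) = √7600
λ = 0.94·c/f = 0.631 m, so l = λ/4 = 0.158 m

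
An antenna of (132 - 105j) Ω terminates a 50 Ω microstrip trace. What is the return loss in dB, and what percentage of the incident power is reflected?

RL ≈ 3.96 dB; 40.2% of incident power reflected

Γ = (82 − j105)/(182 − j105), |Γ| = 0.634
RL = −20·log₁₀(0.634) = 3.96 dB
P_refl/P_inc = |Γ|² = 0.402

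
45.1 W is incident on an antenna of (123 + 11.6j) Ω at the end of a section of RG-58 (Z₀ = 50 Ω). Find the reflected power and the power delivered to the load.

P_reflected ≈ 8.2 W; P_delivered ≈ 36.9 W

|Γ| = |(73 + j11.6)/(173 + j11.6)| = 0.426
|Γ|² = 0.182
P_refl = |Γ|²·P_inc = 8.2 W, P_del = (1 − |Γ|²)·P_inc = 36.9 W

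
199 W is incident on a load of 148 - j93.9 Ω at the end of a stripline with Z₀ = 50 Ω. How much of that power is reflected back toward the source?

|Γ| = |(98 − j93.9)/(198 − j93.9)| = 0.619
|Γ|² = 0.384
P_refl = |Γ|²·P_inc = 76.3 W, P_del = (1 − |Γ|²)·P_inc = 123 W

P_reflected ≈ 76.3 W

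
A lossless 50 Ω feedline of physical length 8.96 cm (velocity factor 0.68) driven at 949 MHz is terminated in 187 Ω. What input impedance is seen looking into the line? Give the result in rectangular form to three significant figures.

Z_in ≈ 44.1 + j66.3 Ω

λ = v/f = 0.68·c / 949 MHz = 0.215 m
βl = 2π·l/λ = 2π × 0.417 = 150°
tan(βl) = tan(150°) = -0.576
Z_in = Z_0·(Z_L + jZ_0·tanβl)/(Z_0 + jZ_L·tanβl)
     = 50·(187 − j28.8)/(50 − j108)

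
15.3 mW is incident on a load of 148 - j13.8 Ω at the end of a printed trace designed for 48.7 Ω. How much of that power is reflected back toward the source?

P_reflected ≈ 3.96 mW

|Γ| = |(99.3 − j13.8)/(196.7 − j13.8)| = 0.508
|Γ|² = 0.259
P_refl = |Γ|²·P_inc = 3.96 mW, P_del = (1 − |Γ|²)·P_inc = 11.3 mW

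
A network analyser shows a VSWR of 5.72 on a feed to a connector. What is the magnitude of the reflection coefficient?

|Γ| = (S − 1)/(S + 1) = (5.72 − 1)/(5.72 + 1) = 4.72/6.72

|Γ| ≈ 0.702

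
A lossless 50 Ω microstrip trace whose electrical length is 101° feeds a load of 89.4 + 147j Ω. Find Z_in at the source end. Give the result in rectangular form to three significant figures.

Z_in ≈ 7.13 − j2.77 Ω

tan(βl) = tan(101°) = -5.14
Z_in = Z_0·(Z_L + jZ_0·tanβl)/(Z_0 + jZ_L·tanβl)
     = 50·(89.4 − j110)/(806 − j460)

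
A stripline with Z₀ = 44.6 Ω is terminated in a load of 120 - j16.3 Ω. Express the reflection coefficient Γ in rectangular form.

Γ ≈ 0.463 − j0.0531

Γ = (Z_L − Z_0)/(Z_L + Z_0) = (75.4 − j16.3)/(164.6 − j16.3)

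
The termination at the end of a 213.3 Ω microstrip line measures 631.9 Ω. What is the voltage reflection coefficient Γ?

Γ = 0.495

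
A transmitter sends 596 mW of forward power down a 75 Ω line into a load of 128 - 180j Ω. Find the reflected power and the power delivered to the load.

P_reflected ≈ 285 mW; P_delivered ≈ 311 mW

|Γ| = |(53 − j180)/(203 − j180)| = 0.692
|Γ|² = 0.478
P_refl = |Γ|²·P_inc = 285 mW, P_del = (1 − |Γ|²)·P_inc = 311 mW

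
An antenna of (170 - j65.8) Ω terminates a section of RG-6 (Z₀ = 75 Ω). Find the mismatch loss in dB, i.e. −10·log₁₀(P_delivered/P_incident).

Γ = (95 − j65.8)/(245 − j65.8), |Γ| = 0.456
|Γ|² = 0.208, so P_del/P_inc = 1 − |Γ|² = 0.792
ML = −10·log₁₀(1 − |Γ|²)

mismatch loss ≈ 1.01 dB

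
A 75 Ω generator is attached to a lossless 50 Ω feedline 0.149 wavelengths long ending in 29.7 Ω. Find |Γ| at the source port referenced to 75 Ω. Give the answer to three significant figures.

βl = 2π × 0.149 = 53.6°
tan(βl) = 1.36
Z_in = Z_0·(Z_L + jZ_0·tanβl)/(Z_0 + jZ_L·tanβl) = 51.2 + j26.6 Ω
Γ_s = (Z_in − Z_s)/(Z_in + Z_s) = (-23.8 + j26.6)/(126 + j26.6), |Γ_s| = 0.277

|Γ| ≈ 0.277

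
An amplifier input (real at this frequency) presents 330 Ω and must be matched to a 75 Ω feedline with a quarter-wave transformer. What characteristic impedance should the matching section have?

Z_qwt = √(Z_0·R_L) = √(75 × 330) = √24750

Z_qwt ≈ 157 Ω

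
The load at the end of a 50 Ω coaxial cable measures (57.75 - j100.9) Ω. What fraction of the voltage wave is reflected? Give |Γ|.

Γ = (Z_L − Z_0)/(Z_L + Z_0) = (7.75 − j100.9)/(107.8 − j100.9)
|Γ| = 101/148

|Γ| ≈ 0.686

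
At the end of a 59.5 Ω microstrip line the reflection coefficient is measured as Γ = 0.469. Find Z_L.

Z_L = Z_0·(1 + Γ)/(1 − Γ) = 59.5·(1.47)/(0.531)

Z_L ≈ 165 Ω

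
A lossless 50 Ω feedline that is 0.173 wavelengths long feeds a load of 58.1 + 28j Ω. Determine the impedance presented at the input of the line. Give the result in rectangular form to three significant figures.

βl = 2π × 0.173 = 62.3°
tan(βl) = tan(62.3°) = 1.9
Z_in = Z_0·(Z_L + jZ_0·tanβl)/(Z_0 + jZ_L·tanβl)
     = 50·(58.1 + j123)/(-3.29 + j111)

Z_in ≈ 54.9 − j27.9 Ω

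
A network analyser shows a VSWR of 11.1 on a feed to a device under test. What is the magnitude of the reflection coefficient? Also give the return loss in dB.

|Γ| ≈ 0.835; return loss ≈ 1.57 dB

|Γ| = (S − 1)/(S + 1) = (11.1 − 1)/(11.1 + 1) = 10.1/12.1
RL = −20·log₁₀|Γ| = −20·log₁₀(0.835)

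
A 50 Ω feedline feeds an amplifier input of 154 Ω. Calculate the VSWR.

VSWR ≈ 3.08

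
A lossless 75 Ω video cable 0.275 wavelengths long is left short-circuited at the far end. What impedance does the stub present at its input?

Z_in ≈ −j474 Ω

βl = 2π × 0.275 = 99°
tan(βl) = -6.31
For a short-circuited stub, Z_in = jZ_0·tan(βl)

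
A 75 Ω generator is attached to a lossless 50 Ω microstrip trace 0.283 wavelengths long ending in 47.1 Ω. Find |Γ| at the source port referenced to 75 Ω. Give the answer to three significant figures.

βl = 2π × 0.283 = 102°
tan(βl) = -4.75
Z_in = Z_0·(Z_L + jZ_0·tanβl)/(Z_0 + jZ_L·tanβl) = 52.8 − j1.27 Ω
Γ_s = (Z_in − Z_s)/(Z_in + Z_s) = (-22.2 − j1.27)/(128 − j1.27), |Γ_s| = 0.174

|Γ| ≈ 0.174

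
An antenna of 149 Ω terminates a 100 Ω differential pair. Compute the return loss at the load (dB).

Γ = (149 − 100)/(149 + 100) = 0.197
RL = −20·log₁₀|Γ| = −20·log₁₀(0.197)

RL ≈ 14.1 dB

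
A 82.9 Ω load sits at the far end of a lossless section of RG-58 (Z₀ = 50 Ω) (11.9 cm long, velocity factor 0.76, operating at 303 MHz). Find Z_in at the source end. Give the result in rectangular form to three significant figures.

λ = v/f = 0.76·c / 303 MHz = 0.752 m
βl = 2π·l/λ = 2π × 0.158 = 56.9°
tan(βl) = tan(56.9°) = 1.54
Z_in = Z_0·(Z_L + jZ_0·tanβl)/(Z_0 + jZ_L·tanβl)
     = 50·(82.9 + j76.8)/(50 + j127)

Z_in ≈ 37.2 − j17.9 Ω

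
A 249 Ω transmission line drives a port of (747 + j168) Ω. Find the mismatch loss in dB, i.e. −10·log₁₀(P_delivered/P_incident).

mismatch loss ≈ 1.37 dB

Γ = (498 + j168)/(996 + j168), |Γ| = 0.52
|Γ|² = 0.271, so P_del/P_inc = 1 − |Γ|² = 0.729
ML = −10·log₁₀(1 − |Γ|²)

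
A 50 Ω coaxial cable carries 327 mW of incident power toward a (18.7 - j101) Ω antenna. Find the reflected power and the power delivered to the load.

P_reflected ≈ 245 mW; P_delivered ≈ 82 mW

|Γ| = |(-31.3 − j101)/(68.7 − j101)| = 0.866
|Γ|² = 0.749
P_refl = |Γ|²·P_inc = 245 mW, P_del = (1 − |Γ|²)·P_inc = 82 mW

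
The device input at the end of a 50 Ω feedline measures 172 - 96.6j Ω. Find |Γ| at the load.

|Γ| ≈ 0.643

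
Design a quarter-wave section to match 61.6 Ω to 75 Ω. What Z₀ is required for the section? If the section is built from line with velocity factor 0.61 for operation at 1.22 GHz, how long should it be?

Z_qwt ≈ 68 Ω; length ≈ 3.75 cm

Z_qwt = √(Z_0·R_L) = √(75 × 61.6) = √4620
λ = 0.61·c/f = 0.15 m, so l = λ/4 = 0.0375 m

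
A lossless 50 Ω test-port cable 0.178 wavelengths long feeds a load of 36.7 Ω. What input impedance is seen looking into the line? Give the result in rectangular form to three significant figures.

Z_in ≈ 58.5 + j14.5 Ω

βl = 2π × 0.178 = 64.1°
tan(βl) = tan(64.1°) = 2.06
Z_in = Z_0·(Z_L + jZ_0·tanβl)/(Z_0 + jZ_L·tanβl)
     = 50·(36.7 + j103)/(50 + j75.5)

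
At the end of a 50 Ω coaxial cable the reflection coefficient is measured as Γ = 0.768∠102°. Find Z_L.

Z_L = Z_0·(1 + Γ)/(1 − Γ) = 50·(0.84 + j0.751)/(1.16 − j0.751)

Z_L ≈ 10.7 + j39.3 Ω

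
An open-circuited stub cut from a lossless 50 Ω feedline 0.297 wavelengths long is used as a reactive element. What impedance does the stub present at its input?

Z_in ≈ +j15.2 Ω

βl = 2π × 0.297 = 107°
tan(βl) = -3.29
For an open-circuited stub, Z_in = −jZ_0·cot(βl) = −jZ_0/tan(βl)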